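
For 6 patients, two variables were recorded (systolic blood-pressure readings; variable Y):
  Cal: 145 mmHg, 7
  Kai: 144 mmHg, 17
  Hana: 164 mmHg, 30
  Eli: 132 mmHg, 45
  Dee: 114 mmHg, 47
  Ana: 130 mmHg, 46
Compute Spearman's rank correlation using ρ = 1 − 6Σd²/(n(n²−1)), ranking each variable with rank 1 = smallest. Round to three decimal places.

-0.829

Ranks of variable 1: 5, 4, 6, 3, 1, 2
Ranks of variable 2: 1, 2, 3, 4, 6, 5
d = r₁ − r₂: 4, 2, 3, -1, -5, -3
d²: 16, 4, 9, 1, 25, 9; Σd² = 64
ρ = 1 − 6·64/(6·35) = 1 − 384/210 = -0.829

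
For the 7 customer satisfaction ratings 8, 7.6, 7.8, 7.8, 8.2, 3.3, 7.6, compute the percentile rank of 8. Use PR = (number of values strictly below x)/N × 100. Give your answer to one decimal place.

71.4

N = 7.
Strictly below 8: 5. Equal to 8: 1.
PR = 5/7 × 100 = 71.4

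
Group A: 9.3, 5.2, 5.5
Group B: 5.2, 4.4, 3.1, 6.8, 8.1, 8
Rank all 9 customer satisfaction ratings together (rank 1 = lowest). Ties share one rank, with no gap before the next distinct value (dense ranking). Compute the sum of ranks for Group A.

Sorted (ascending): 3.1, 4.4, 5.2, 5.2, 5.5, 6.8, 8, 8.1, 9.3
The 2 values of 5.2 share dense rank 3.
Remaining distinct values take the next consecutive integers.
Group A values → pooled ranks: 9.3→8, 5.2→3, 5.5→4
Rank sum = 8 + 3 + 4 = 15

15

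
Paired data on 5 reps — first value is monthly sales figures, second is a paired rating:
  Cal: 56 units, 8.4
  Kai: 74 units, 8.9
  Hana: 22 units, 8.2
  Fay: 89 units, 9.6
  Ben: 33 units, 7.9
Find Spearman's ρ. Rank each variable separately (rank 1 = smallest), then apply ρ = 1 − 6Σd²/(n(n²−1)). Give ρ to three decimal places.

Ranks of variable 1: 3, 4, 1, 5, 2
Ranks of variable 2: 3, 4, 2, 5, 1
d = r₁ − r₂: 0, 0, -1, 0, 1
d²: 0, 0, 1, 0, 1; Σd² = 2
ρ = 1 − 6·2/(5·24) = 1 − 12/120 = 0.900

0.900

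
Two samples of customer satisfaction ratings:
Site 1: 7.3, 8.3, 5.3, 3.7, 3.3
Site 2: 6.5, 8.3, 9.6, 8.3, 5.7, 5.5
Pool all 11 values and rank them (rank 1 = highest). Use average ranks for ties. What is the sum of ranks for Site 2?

28

Sorted (descending): 9.6, 8.3, 8.3, 8.3, 7.3, 6.5, 5.7, 5.5, 5.3, 3.7, 3.3
The 3 values of 8.3 occupy positions 2–4 → average rank 3.
Site 2 values → pooled ranks: 6.5→6, 8.3→3, 9.6→1, 8.3→3, 5.7→7, 5.5→8
Rank sum = 6 + 3 + 1 + 3 + 7 + 8 = 28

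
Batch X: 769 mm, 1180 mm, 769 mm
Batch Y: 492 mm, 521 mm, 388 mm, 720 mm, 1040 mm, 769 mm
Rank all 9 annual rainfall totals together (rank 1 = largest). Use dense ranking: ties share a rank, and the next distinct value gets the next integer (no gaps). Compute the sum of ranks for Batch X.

7

Sorted (descending): 1180, 1040, 769, 769, 769, 720, 521, 492, 388
The 3 values of 769 share dense rank 3.
Remaining distinct values take the next consecutive integers.
Batch X values → pooled ranks: 769→3, 1180→1, 769→3
Rank sum = 3 + 1 + 3 = 7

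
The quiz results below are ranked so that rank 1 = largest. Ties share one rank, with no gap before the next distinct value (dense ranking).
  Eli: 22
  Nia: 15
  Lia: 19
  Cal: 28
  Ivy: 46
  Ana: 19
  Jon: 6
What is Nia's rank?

5

Sorted (descending): 46, 28, 22, 19, 19, 15, 6
The 2 values of 19 share dense rank 4.
Remaining distinct values take the next consecutive integers.
Nia has value 15 → rank 5.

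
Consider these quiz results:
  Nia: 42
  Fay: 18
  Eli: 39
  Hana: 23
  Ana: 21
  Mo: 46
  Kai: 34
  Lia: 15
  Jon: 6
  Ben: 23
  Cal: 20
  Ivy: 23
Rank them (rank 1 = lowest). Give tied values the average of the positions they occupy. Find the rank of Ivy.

7

Sorted (ascending): 6, 15, 18, 20, 21, 23, 23, 23, 34, 39, 42, 46
The 3 values of 23 occupy positions 6–8 → average rank 7.
Ivy has value 23 → rank 7.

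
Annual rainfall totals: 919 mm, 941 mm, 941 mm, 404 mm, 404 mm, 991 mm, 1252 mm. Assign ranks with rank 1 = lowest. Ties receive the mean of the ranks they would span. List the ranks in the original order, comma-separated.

3, 4.5, 4.5, 1.5, 1.5, 6, 7

Sorted (ascending): 404, 404, 919, 941, 941, 991, 1252
The 2 values of 404 occupy positions 1–2 → average rank (1+2)/2 = 1.5.
The 2 values of 941 occupy positions 4–5 → average rank (4+5)/2 = 4.5.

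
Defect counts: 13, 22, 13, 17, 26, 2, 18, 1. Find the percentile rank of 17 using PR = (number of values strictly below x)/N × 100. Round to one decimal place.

50.0

N = 8.
Strictly below 17: 4. Equal to 17: 1.
PR = 4/8 × 100 = 50.0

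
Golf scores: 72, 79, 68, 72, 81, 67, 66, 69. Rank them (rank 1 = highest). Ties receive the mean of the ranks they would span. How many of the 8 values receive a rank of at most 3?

2

Sorted (descending): 81, 79, 72, 72, 69, 68, 67, 66
The 2 values of 72 occupy positions 3–4 → average rank (3+4)/2 = 3.5.
Ranks ≤ 3: {1, 2} → 2 values.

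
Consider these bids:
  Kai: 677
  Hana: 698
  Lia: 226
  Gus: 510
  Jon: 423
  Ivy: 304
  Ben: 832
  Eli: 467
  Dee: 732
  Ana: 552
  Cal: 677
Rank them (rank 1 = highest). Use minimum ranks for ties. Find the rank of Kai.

Sorted (descending): 832, 732, 698, 677, 677, 552, 510, 467, 423, 304, 226
The 2 values of 677 occupy positions 4–5 → each gets rank 4.
Kai has value 677 → rank 4.

4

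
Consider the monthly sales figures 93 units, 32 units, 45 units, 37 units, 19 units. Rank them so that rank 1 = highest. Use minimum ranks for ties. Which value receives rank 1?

93

Sorted (descending): 93, 45, 37, 32, 19
No ties — each value takes its position as its rank.
Rank 1 → value 93.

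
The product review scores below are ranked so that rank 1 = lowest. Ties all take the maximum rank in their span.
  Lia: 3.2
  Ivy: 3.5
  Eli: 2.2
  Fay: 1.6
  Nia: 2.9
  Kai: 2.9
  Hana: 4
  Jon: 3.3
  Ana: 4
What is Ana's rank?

9

Sorted (ascending): 1.6, 2.2, 2.9, 2.9, 3.2, 3.3, 3.5, 4, 4
The 2 values of 2.9 occupy positions 3–4 → each gets rank 4.
The 2 values of 4 occupy positions 8–9 → each gets rank 9.
Ana has value 4 → rank 9.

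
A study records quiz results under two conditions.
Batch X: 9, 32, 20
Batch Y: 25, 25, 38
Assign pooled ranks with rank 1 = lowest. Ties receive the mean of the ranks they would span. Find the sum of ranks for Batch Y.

Sorted (ascending): 9, 20, 25, 25, 32, 38
The 2 values of 25 occupy positions 3–4 → average rank (3+4)/2 = 3.5.
Batch Y values → pooled ranks: 25→3.5, 25→3.5, 38→6
Rank sum = 3.5 + 3.5 + 6 = 13

13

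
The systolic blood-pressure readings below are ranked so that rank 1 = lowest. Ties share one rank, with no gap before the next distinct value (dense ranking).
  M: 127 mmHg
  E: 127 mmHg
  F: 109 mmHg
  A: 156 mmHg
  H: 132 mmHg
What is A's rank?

4

Sorted (ascending): 109, 127, 127, 132, 156
The 2 values of 127 share dense rank 2.
Remaining distinct values take the next consecutive integers.
A has value 156 mmHg → rank 4.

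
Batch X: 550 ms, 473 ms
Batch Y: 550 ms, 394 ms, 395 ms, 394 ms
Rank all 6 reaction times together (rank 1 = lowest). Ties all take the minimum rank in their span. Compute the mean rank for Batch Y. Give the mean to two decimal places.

Sorted (ascending): 394, 394, 395, 473, 550, 550
The 2 values of 394 occupy positions 1–2 → each gets rank 1.
The 2 values of 550 occupy positions 5–6 → each gets rank 5.
Batch Y values → pooled ranks: 550→5, 394→1, 395→3, 394→1
Mean rank = (5 + 1 + 3 + 1) / 4 = 2.50

2.50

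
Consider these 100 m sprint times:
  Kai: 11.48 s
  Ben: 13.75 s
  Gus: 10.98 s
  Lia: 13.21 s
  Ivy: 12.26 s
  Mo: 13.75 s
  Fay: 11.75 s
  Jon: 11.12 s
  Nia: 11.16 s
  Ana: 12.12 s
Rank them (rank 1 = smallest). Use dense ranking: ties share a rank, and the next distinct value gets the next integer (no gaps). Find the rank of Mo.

Sorted (ascending): 10.98, 11.12, 11.16, 11.48, 11.75, 12.12, 12.26, 13.21, 13.75, 13.75
The 2 values of 13.75 share dense rank 9.
Remaining distinct values take the next consecutive integers.
Mo has value 13.75 s → rank 9.

9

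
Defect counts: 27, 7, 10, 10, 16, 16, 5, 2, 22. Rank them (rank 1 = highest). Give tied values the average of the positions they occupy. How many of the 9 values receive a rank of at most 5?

4

Sorted (descending): 27, 22, 16, 16, 10, 10, 7, 5, 2
The 2 values of 16 occupy positions 3–4 → average rank (3+4)/2 = 3.5.
The 2 values of 10 occupy positions 5–6 → average rank (5+6)/2 = 5.5.
Ranks ≤ 5: {1, 2, 3.5, 3.5} → 4 values.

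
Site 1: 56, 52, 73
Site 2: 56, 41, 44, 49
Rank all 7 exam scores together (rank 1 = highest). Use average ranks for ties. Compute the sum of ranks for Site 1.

7.5

Sorted (descending): 73, 56, 56, 52, 49, 44, 41
The 2 values of 56 occupy positions 2–3 → average rank (2+3)/2 = 2.5.
Site 1 values → pooled ranks: 56→2.5, 52→4, 73→1
Rank sum = 2.5 + 4 + 1 = 7.5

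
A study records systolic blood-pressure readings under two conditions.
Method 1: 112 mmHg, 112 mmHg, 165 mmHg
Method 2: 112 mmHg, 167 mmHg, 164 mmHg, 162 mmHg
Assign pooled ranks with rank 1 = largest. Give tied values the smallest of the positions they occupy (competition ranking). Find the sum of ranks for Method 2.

13

Sorted (descending): 167, 165, 164, 162, 112, 112, 112
The 3 values of 112 occupy positions 5–7 → each gets rank 5.
Method 2 values → pooled ranks: 112→5, 167→1, 164→3, 162→4
Rank sum = 5 + 1 + 3 + 4 = 13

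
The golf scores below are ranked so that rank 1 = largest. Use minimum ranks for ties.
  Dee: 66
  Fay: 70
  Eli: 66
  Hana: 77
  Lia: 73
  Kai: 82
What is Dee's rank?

5

Sorted (descending): 82, 77, 73, 70, 66, 66
The 2 values of 66 occupy positions 5–6 → each gets rank 5.
Dee has value 66 → rank 5.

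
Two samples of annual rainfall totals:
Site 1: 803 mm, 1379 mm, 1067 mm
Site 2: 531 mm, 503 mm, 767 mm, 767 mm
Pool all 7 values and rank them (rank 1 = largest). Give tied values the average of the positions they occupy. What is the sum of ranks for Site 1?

Sorted (descending): 1379, 1067, 803, 767, 767, 531, 503
The 2 values of 767 occupy positions 4–5 → average rank (4+5)/2 = 4.5.
Site 1 values → pooled ranks: 803→3, 1379→1, 1067→2
Rank sum = 3 + 1 + 2 = 6

6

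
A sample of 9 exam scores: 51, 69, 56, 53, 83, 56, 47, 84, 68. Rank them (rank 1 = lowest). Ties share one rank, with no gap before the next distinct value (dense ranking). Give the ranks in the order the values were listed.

Sorted (ascending): 47, 51, 53, 56, 56, 68, 69, 83, 84
The 2 values of 56 share dense rank 4.
Remaining distinct values take the next consecutive integers.

2, 6, 4, 3, 7, 4, 1, 8, 5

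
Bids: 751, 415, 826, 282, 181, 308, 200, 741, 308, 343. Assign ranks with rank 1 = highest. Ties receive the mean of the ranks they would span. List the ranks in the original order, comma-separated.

Sorted (descending): 826, 751, 741, 415, 343, 308, 308, 282, 200, 181
The 2 values of 308 occupy positions 6–7 → average rank (6+7)/2 = 6.5.

2, 4, 1, 8, 10, 6.5, 9, 3, 6.5, 5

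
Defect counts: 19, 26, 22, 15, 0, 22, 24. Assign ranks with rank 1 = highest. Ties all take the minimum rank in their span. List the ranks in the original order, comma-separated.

Sorted (descending): 26, 24, 22, 22, 19, 15, 0
The 2 values of 22 occupy positions 3–4 → each gets rank 3.

5, 1, 3, 6, 7, 3, 2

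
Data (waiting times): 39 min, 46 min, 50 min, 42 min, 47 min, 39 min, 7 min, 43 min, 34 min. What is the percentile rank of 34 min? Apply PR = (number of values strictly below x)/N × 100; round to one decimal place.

N = 9.
Strictly below 34: 1. Equal to 34: 1.
PR = 1/9 × 100 = 11.1

11.1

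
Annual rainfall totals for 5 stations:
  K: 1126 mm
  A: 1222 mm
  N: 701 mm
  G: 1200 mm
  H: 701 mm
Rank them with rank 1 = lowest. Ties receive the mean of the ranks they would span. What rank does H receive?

Sorted (ascending): 701, 701, 1126, 1200, 1222
The 2 values of 701 occupy positions 1–2 → average rank (1+2)/2 = 1.5.
H has value 701 mm → rank 1.5.

1.5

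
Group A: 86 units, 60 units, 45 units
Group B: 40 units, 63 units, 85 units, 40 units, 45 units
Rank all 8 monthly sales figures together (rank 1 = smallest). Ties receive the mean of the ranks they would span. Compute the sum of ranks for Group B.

19.5

Sorted (ascending): 40, 40, 45, 45, 60, 63, 85, 86
The 2 values of 40 occupy positions 1–2 → average rank (1+2)/2 = 1.5.
The 2 values of 45 occupy positions 3–4 → average rank (3+4)/2 = 3.5.
Group B values → pooled ranks: 40→1.5, 63→6, 85→7, 40→1.5, 45→3.5
Rank sum = 1.5 + 6 + 7 + 1.5 + 3.5 = 19.5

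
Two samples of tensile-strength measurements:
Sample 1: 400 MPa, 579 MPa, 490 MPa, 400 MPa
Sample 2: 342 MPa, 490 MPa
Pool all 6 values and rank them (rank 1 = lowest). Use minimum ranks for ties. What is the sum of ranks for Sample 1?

Sorted (ascending): 342, 400, 400, 490, 490, 579
The 2 values of 400 occupy positions 2–3 → each gets rank 2.
The 2 values of 490 occupy positions 4–5 → each gets rank 4.
Sample 1 values → pooled ranks: 400→2, 579→6, 490→4, 400→2
Rank sum = 2 + 6 + 4 + 2 = 14

14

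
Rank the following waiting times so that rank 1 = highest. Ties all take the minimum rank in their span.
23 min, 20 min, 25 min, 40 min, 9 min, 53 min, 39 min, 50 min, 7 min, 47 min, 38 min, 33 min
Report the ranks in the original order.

9, 10, 8, 4, 11, 1, 5, 2, 12, 3, 6, 7

Sorted (descending): 53, 50, 47, 40, 39, 38, 33, 25, 23, 20, 9, 7
No ties — each value takes its position as its rank.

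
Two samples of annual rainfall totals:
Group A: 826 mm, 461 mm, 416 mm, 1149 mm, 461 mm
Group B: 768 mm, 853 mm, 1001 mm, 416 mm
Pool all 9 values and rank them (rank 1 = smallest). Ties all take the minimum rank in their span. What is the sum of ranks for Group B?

Sorted (ascending): 416, 416, 461, 461, 768, 826, 853, 1001, 1149
The 2 values of 416 occupy positions 1–2 → each gets rank 1.
The 2 values of 461 occupy positions 3–4 → each gets rank 3.
Group B values → pooled ranks: 768→5, 853→7, 1001→8, 416→1
Rank sum = 5 + 7 + 8 + 1 = 21

21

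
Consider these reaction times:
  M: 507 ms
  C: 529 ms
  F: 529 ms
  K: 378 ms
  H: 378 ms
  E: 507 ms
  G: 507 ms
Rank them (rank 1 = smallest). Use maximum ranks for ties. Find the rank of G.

5

Sorted (ascending): 378, 378, 507, 507, 507, 529, 529
The 2 values of 378 occupy positions 1–2 → each gets rank 2.
The 3 values of 507 occupy positions 3–5 → each gets rank 5.
The 2 values of 529 occupy positions 6–7 → each gets rank 7.
G has value 507 ms → rank 5.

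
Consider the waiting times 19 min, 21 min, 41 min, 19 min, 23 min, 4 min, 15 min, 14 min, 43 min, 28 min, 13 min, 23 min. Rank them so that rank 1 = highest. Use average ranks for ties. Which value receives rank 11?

Sorted (descending): 43, 41, 28, 23, 23, 21, 19, 19, 15, 14, 13, 4
The 2 values of 23 occupy positions 4–5 → average rank (4+5)/2 = 4.5.
The 2 values of 19 occupy positions 7–8 → average rank (7+8)/2 = 7.5.
Rank 11 → value 13.

13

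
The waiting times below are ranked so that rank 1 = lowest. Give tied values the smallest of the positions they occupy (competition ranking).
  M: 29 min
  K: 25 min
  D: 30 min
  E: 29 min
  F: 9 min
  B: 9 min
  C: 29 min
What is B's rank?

Sorted (ascending): 9, 9, 25, 29, 29, 29, 30
The 2 values of 9 occupy positions 1–2 → each gets rank 1.
The 3 values of 29 occupy positions 4–6 → each gets rank 4.
B has value 9 min → rank 1.

1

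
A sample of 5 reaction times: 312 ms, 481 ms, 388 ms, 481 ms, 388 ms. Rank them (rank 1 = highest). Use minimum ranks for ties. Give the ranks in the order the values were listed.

5, 1, 3, 1, 3

Sorted (descending): 481, 481, 388, 388, 312
The 2 values of 481 occupy positions 1–2 → each gets rank 1.
The 2 values of 388 occupy positions 3–4 → each gets rank 3.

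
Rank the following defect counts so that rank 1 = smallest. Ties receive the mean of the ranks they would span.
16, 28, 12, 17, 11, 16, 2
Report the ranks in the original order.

Sorted (ascending): 2, 11, 12, 16, 16, 17, 28
The 2 values of 16 occupy positions 4–5 → average rank (4+5)/2 = 4.5.

4.5, 7, 3, 6, 2, 4.5, 1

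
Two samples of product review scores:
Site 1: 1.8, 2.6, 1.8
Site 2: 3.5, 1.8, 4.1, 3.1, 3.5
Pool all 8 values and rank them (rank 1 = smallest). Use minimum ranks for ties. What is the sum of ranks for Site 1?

6

Sorted (ascending): 1.8, 1.8, 1.8, 2.6, 3.1, 3.5, 3.5, 4.1
The 3 values of 1.8 occupy positions 1–3 → each gets rank 1.
The 2 values of 3.5 occupy positions 6–7 → each gets rank 6.
Site 1 values → pooled ranks: 1.8→1, 2.6→4, 1.8→1
Rank sum = 1 + 4 + 1 = 6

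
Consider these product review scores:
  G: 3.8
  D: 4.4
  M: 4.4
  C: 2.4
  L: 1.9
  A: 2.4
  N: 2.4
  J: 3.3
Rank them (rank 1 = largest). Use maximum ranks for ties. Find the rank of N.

Sorted (descending): 4.4, 4.4, 3.8, 3.3, 2.4, 2.4, 2.4, 1.9
The 2 values of 4.4 occupy positions 1–2 → each gets rank 2.
The 3 values of 2.4 occupy positions 5–7 → each gets rank 7.
N has value 2.4 → rank 7.

7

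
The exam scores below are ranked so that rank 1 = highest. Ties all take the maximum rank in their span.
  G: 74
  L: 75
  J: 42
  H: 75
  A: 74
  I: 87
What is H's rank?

3

Sorted (descending): 87, 75, 75, 74, 74, 42
The 2 values of 75 occupy positions 2–3 → each gets rank 3.
The 2 values of 74 occupy positions 4–5 → each gets rank 5.
H has value 75 → rank 3.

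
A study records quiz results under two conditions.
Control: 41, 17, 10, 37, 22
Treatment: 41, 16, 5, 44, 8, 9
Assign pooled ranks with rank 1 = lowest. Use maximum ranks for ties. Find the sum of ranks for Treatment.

Sorted (ascending): 5, 8, 9, 10, 16, 17, 22, 37, 41, 41, 44
The 2 values of 41 occupy positions 9–10 → each gets rank 10.
Treatment values → pooled ranks: 41→10, 16→5, 5→1, 44→11, 8→2, 9→3
Rank sum = 10 + 5 + 1 + 11 + 2 + 3 = 32

32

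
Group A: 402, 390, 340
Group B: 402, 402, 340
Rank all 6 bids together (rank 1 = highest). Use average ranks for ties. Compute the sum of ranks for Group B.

9.5

Sorted (descending): 402, 402, 402, 390, 340, 340
The 3 values of 402 occupy positions 1–3 → average rank 2.
The 2 values of 340 occupy positions 5–6 → average rank (5+6)/2 = 5.5.
Group B values → pooled ranks: 402→2, 402→2, 340→5.5
Rank sum = 2 + 2 + 5.5 = 9.5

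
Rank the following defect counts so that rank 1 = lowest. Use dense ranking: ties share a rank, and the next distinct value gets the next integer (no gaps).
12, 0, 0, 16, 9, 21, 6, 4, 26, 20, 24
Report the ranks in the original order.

Sorted (ascending): 0, 0, 4, 6, 9, 12, 16, 20, 21, 24, 26
The 2 values of 0 share dense rank 1.
Remaining distinct values take the next consecutive integers.

5, 1, 1, 6, 4, 8, 3, 2, 10, 7, 9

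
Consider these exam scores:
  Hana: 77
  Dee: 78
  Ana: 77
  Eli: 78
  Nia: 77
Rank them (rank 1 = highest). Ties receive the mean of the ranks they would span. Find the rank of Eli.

1.5

Sorted (descending): 78, 78, 77, 77, 77
The 2 values of 78 occupy positions 1–2 → average rank (1+2)/2 = 1.5.
The 3 values of 77 occupy positions 3–5 → average rank 4.
Eli has value 78 → rank 1.5.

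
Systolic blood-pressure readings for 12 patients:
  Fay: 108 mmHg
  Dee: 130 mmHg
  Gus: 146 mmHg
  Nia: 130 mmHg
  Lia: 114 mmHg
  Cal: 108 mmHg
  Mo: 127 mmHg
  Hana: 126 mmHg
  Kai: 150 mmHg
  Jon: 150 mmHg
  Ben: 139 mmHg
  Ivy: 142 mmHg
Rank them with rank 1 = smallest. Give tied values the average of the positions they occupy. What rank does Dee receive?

6.5

Sorted (ascending): 108, 108, 114, 126, 127, 130, 130, 139, 142, 146, 150, 150
The 2 values of 108 occupy positions 1–2 → average rank (1+2)/2 = 1.5.
The 2 values of 130 occupy positions 6–7 → average rank (6+7)/2 = 6.5.
The 2 values of 150 occupy positions 11–12 → average rank (11+12)/2 = 11.5.
Dee has value 130 mmHg → rank 6.5.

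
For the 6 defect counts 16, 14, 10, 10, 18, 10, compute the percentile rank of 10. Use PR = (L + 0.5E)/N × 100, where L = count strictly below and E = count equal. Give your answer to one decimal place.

N = 6.
Strictly below 10: 0. Equal to 10: 3.
PR = (0 + 0.5·3)/6 × 100 = 25.0

25.0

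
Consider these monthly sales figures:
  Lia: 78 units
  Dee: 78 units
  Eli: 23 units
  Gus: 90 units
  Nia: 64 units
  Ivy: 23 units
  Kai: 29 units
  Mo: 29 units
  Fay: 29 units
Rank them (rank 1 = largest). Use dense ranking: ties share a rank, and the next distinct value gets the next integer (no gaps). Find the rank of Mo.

4

Sorted (descending): 90, 78, 78, 64, 29, 29, 29, 23, 23
The 2 values of 78 share dense rank 2.
The 3 values of 29 share dense rank 4.
The 2 values of 23 share dense rank 5.
Remaining distinct values take the next consecutive integers.
Mo has value 29 units → rank 4.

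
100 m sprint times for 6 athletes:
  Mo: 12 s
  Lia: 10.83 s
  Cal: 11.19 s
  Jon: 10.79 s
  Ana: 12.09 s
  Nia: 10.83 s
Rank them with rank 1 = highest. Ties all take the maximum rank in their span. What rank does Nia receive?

Sorted (descending): 12.09, 12, 11.19, 10.83, 10.83, 10.79
The 2 values of 10.83 occupy positions 4–5 → each gets rank 5.
Nia has value 10.83 s → rank 5.

5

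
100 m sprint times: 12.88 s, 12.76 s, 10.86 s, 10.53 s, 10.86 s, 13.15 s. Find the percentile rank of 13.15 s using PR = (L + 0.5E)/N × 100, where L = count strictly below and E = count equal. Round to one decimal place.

N = 6.
Strictly below 13.15: 5. Equal to 13.15: 1.
PR = (5 + 0.5·1)/6 × 100 = 91.7

91.7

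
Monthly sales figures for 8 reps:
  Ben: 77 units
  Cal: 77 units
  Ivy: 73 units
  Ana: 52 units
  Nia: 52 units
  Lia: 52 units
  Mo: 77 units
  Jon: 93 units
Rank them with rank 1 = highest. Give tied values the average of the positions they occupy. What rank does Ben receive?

Sorted (descending): 93, 77, 77, 77, 73, 52, 52, 52
The 3 values of 77 occupy positions 2–4 → average rank 3.
The 3 values of 52 occupy positions 6–8 → average rank 7.
Ben has value 77 units → rank 3.

3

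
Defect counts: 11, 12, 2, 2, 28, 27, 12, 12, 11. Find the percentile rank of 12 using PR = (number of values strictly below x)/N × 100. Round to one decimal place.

N = 9.
Strictly below 12: 4. Equal to 12: 3.
PR = 4/9 × 100 = 44.4

44.4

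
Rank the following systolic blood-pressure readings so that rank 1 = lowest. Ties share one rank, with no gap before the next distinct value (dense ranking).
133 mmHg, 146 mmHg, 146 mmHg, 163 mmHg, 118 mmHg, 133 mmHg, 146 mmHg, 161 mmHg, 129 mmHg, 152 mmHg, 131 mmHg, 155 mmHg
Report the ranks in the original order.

4, 5, 5, 9, 1, 4, 5, 8, 2, 6, 3, 7

Sorted (ascending): 118, 129, 131, 133, 133, 146, 146, 146, 152, 155, 161, 163
The 2 values of 133 share dense rank 4.
The 3 values of 146 share dense rank 5.
Remaining distinct values take the next consecutive integers.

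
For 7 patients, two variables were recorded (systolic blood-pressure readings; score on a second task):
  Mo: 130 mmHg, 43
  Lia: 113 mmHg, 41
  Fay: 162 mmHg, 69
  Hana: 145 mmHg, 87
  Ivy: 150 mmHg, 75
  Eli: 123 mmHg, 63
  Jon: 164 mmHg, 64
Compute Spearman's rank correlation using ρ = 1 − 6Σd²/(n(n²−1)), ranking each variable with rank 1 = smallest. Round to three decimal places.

0.607

Ranks of variable 1: 3, 1, 6, 4, 5, 2, 7
Ranks of variable 2: 2, 1, 5, 7, 6, 3, 4
d = r₁ − r₂: 1, 0, 1, -3, -1, -1, 3
d²: 1, 0, 1, 9, 1, 1, 9; Σd² = 22
ρ = 1 − 6·22/(7·48) = 1 − 132/336 = 0.607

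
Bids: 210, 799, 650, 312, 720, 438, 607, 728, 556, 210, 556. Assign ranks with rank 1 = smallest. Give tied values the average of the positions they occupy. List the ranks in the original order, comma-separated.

Sorted (ascending): 210, 210, 312, 438, 556, 556, 607, 650, 720, 728, 799
The 2 values of 210 occupy positions 1–2 → average rank (1+2)/2 = 1.5.
The 2 values of 556 occupy positions 5–6 → average rank (5+6)/2 = 5.5.

1.5, 11, 8, 3, 9, 4, 7, 10, 5.5, 1.5, 5.5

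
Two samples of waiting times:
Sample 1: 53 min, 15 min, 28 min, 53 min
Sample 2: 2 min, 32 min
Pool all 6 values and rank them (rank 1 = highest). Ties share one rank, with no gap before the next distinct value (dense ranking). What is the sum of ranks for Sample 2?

Sorted (descending): 53, 53, 32, 28, 15, 2
The 2 values of 53 share dense rank 1.
Remaining distinct values take the next consecutive integers.
Sample 2 values → pooled ranks: 2→5, 32→2
Rank sum = 5 + 2 = 7

7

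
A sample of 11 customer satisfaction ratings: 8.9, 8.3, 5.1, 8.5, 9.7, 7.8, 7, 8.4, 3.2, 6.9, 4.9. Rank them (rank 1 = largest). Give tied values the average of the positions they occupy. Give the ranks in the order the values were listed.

2, 5, 9, 3, 1, 6, 7, 4, 11, 8, 10

Sorted (descending): 9.7, 8.9, 8.5, 8.4, 8.3, 7.8, 7, 6.9, 5.1, 4.9, 3.2
No ties — each value takes its position as its rank.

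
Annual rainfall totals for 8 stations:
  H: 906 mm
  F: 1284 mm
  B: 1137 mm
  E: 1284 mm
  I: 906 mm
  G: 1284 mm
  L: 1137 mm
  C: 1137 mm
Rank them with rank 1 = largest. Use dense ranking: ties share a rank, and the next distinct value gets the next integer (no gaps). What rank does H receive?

3

Sorted (descending): 1284, 1284, 1284, 1137, 1137, 1137, 906, 906
The 3 values of 1284 share dense rank 1.
The 3 values of 1137 share dense rank 2.
The 2 values of 906 share dense rank 3.
H has value 906 mm → rank 3.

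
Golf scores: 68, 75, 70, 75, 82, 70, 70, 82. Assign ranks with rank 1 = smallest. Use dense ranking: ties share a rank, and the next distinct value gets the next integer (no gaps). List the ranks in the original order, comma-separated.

1, 3, 2, 3, 4, 2, 2, 4

Sorted (ascending): 68, 70, 70, 70, 75, 75, 82, 82
The 3 values of 70 share dense rank 2.
The 2 values of 75 share dense rank 3.
The 2 values of 82 share dense rank 4.
Remaining distinct values take the next consecutive integers.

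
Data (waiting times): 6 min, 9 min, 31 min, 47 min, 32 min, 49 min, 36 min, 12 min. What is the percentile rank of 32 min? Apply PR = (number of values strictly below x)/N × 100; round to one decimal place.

50.0

N = 8.
Strictly below 32: 4. Equal to 32: 1.
PR = 4/8 × 100 = 50.0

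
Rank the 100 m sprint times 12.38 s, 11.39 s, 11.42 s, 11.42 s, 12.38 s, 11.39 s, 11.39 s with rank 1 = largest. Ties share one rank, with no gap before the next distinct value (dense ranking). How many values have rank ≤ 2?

4

Sorted (descending): 12.38, 12.38, 11.42, 11.42, 11.39, 11.39, 11.39
The 2 values of 12.38 share dense rank 1.
The 2 values of 11.42 share dense rank 2.
The 3 values of 11.39 share dense rank 3.
Ranks ≤ 2: {1, 1, 2, 2} → 4 values.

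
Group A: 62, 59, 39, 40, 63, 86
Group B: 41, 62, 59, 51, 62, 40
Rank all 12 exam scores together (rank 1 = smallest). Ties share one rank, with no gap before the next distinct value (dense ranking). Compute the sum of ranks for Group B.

26

Sorted (ascending): 39, 40, 40, 41, 51, 59, 59, 62, 62, 62, 63, 86
The 2 values of 40 share dense rank 2.
The 2 values of 59 share dense rank 5.
The 3 values of 62 share dense rank 6.
Remaining distinct values take the next consecutive integers.
Group B values → pooled ranks: 41→3, 62→6, 59→5, 51→4, 62→6, 40→2
Rank sum = 3 + 6 + 5 + 4 + 6 + 2 = 26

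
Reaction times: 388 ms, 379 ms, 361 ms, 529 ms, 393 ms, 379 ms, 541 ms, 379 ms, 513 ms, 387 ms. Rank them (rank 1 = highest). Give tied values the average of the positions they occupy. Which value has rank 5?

Sorted (descending): 541, 529, 513, 393, 388, 387, 379, 379, 379, 361
The 3 values of 379 occupy positions 7–9 → average rank 8.
Rank 5 → value 388.

388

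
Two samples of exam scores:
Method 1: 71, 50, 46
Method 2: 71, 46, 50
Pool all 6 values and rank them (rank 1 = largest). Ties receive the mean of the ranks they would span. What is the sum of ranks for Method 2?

10.5

Sorted (descending): 71, 71, 50, 50, 46, 46
The 2 values of 71 occupy positions 1–2 → average rank (1+2)/2 = 1.5.
The 2 values of 50 occupy positions 3–4 → average rank (3+4)/2 = 3.5.
The 2 values of 46 occupy positions 5–6 → average rank (5+6)/2 = 5.5.
Method 2 values → pooled ranks: 71→1.5, 46→5.5, 50→3.5
Rank sum = 1.5 + 5.5 + 3.5 = 10.5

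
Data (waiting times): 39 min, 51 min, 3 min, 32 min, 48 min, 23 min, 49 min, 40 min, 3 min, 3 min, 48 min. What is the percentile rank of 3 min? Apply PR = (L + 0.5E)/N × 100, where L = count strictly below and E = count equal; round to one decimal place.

N = 11.
Strictly below 3: 0. Equal to 3: 3.
PR = (0 + 0.5·3)/11 × 100 = 13.6

13.6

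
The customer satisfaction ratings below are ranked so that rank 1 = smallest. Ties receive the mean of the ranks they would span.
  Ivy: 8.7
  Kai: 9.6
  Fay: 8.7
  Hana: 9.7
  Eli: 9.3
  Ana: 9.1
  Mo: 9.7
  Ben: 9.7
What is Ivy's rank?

1.5

Sorted (ascending): 8.7, 8.7, 9.1, 9.3, 9.6, 9.7, 9.7, 9.7
The 2 values of 8.7 occupy positions 1–2 → average rank (1+2)/2 = 1.5.
The 3 values of 9.7 occupy positions 6–8 → average rank 7.
Ivy has value 8.7 → rank 1.5.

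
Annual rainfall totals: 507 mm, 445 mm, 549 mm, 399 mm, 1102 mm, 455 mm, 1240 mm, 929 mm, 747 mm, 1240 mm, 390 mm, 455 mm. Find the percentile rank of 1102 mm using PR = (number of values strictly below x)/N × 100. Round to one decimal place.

75.0

N = 12.
Strictly below 1102: 9. Equal to 1102: 1.
PR = 9/12 × 100 = 75.0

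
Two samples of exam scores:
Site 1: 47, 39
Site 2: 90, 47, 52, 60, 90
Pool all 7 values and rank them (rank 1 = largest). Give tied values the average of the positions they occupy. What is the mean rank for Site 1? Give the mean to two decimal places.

Sorted (descending): 90, 90, 60, 52, 47, 47, 39
The 2 values of 90 occupy positions 1–2 → average rank (1+2)/2 = 1.5.
The 2 values of 47 occupy positions 5–6 → average rank (5+6)/2 = 5.5.
Site 1 values → pooled ranks: 47→5.5, 39→7
Mean rank = (5.5 + 7) / 2 = 6.25

6.25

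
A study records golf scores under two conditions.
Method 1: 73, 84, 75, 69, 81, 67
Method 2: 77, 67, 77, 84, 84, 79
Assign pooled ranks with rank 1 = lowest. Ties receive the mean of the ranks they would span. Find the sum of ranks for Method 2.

44.5

Sorted (ascending): 67, 67, 69, 73, 75, 77, 77, 79, 81, 84, 84, 84
The 2 values of 67 occupy positions 1–2 → average rank (1+2)/2 = 1.5.
The 2 values of 77 occupy positions 6–7 → average rank (6+7)/2 = 6.5.
The 3 values of 84 occupy positions 10–12 → average rank 11.
Method 2 values → pooled ranks: 77→6.5, 67→1.5, 77→6.5, 84→11, 84→11, 79→8
Rank sum = 6.5 + 1.5 + 6.5 + 11 + 11 + 8 = 44.5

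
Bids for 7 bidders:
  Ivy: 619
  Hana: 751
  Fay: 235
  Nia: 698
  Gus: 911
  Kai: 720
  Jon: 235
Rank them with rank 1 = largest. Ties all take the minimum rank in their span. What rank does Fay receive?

Sorted (descending): 911, 751, 720, 698, 619, 235, 235
The 2 values of 235 occupy positions 6–7 → each gets rank 6.
Fay has value 235 → rank 6.

6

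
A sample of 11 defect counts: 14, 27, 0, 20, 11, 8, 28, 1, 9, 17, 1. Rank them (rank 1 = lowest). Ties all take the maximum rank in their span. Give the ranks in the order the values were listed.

Sorted (ascending): 0, 1, 1, 8, 9, 11, 14, 17, 20, 27, 28
The 2 values of 1 occupy positions 2–3 → each gets rank 3.

7, 10, 1, 9, 6, 4, 11, 3, 5, 8, 3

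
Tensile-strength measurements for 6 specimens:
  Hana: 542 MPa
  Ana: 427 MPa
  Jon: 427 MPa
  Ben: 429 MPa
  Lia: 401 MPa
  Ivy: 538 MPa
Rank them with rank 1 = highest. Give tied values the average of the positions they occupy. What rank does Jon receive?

4.5

Sorted (descending): 542, 538, 429, 427, 427, 401
The 2 values of 427 occupy positions 4–5 → average rank (4+5)/2 = 4.5.
Jon has value 427 MPa → rank 4.5.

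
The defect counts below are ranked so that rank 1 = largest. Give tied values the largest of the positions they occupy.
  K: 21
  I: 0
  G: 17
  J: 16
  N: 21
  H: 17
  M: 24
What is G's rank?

Sorted (descending): 24, 21, 21, 17, 17, 16, 0
The 2 values of 21 occupy positions 2–3 → each gets rank 3.
The 2 values of 17 occupy positions 4–5 → each gets rank 5.
G has value 17 → rank 5.

5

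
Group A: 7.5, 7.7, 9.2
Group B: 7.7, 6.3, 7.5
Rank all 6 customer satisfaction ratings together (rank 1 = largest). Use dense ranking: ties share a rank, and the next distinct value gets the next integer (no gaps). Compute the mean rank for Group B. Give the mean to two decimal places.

3.00

Sorted (descending): 9.2, 7.7, 7.7, 7.5, 7.5, 6.3
The 2 values of 7.7 share dense rank 2.
The 2 values of 7.5 share dense rank 3.
Remaining distinct values take the next consecutive integers.
Group B values → pooled ranks: 7.7→2, 6.3→4, 7.5→3
Mean rank = (2 + 4 + 3) / 3 = 3.00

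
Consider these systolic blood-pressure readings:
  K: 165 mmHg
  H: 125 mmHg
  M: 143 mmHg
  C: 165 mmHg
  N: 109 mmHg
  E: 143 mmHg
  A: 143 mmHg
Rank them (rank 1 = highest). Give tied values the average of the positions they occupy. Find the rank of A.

4

Sorted (descending): 165, 165, 143, 143, 143, 125, 109
The 2 values of 165 occupy positions 1–2 → average rank (1+2)/2 = 1.5.
The 3 values of 143 occupy positions 3–5 → average rank 4.
A has value 143 mmHg → rank 4.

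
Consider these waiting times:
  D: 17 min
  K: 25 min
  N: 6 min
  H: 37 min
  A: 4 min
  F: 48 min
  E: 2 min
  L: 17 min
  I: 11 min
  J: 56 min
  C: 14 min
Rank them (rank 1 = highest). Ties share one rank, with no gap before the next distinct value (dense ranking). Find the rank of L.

5

Sorted (descending): 56, 48, 37, 25, 17, 17, 14, 11, 6, 4, 2
The 2 values of 17 share dense rank 5.
Remaining distinct values take the next consecutive integers.
L has value 17 min → rank 5.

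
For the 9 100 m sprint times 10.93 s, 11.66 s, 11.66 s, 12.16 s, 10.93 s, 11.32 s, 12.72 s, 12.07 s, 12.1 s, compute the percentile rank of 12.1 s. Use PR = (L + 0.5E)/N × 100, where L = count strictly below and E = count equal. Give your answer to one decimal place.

N = 9.
Strictly below 12.1: 6. Equal to 12.1: 1.
PR = (6 + 0.5·1)/9 × 100 = 72.2

72.2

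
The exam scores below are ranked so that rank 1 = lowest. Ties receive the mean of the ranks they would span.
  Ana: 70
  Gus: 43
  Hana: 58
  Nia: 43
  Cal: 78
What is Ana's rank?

Sorted (ascending): 43, 43, 58, 70, 78
The 2 values of 43 occupy positions 1–2 → average rank (1+2)/2 = 1.5.
Ana has value 70 → rank 4.

4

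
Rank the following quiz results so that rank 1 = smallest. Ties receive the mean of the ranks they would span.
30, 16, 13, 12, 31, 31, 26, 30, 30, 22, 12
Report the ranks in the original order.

Sorted (ascending): 12, 12, 13, 16, 22, 26, 30, 30, 30, 31, 31
The 2 values of 12 occupy positions 1–2 → average rank (1+2)/2 = 1.5.
The 3 values of 30 occupy positions 7–9 → average rank 8.
The 2 values of 31 occupy positions 10–11 → average rank (10+11)/2 = 10.5.

8, 4, 3, 1.5, 10.5, 10.5, 6, 8, 8, 5, 1.5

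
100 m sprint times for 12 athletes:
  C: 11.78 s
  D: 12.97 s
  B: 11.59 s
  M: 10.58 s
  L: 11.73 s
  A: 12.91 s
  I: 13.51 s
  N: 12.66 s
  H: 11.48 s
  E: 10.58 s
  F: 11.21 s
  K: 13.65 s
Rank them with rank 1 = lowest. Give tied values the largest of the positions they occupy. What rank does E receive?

Sorted (ascending): 10.58, 10.58, 11.21, 11.48, 11.59, 11.73, 11.78, 12.66, 12.91, 12.97, 13.51, 13.65
The 2 values of 10.58 occupy positions 1–2 → each gets rank 2.
E has value 10.58 s → rank 2.

2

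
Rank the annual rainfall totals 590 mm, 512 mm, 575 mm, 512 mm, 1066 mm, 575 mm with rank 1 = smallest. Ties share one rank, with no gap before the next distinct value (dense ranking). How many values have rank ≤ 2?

4

Sorted (ascending): 512, 512, 575, 575, 590, 1066
The 2 values of 512 share dense rank 1.
The 2 values of 575 share dense rank 2.
Remaining distinct values take the next consecutive integers.
Ranks ≤ 2: {1, 1, 2, 2} → 4 values.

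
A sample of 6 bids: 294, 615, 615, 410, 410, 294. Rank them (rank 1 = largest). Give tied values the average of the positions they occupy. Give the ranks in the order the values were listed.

Sorted (descending): 615, 615, 410, 410, 294, 294
The 2 values of 615 occupy positions 1–2 → average rank (1+2)/2 = 1.5.
The 2 values of 410 occupy positions 3–4 → average rank (3+4)/2 = 3.5.
The 2 values of 294 occupy positions 5–6 → average rank (5+6)/2 = 5.5.

5.5, 1.5, 1.5, 3.5, 3.5, 5.5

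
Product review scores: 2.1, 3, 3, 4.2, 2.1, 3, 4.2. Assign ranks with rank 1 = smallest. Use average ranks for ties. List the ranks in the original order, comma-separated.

Sorted (ascending): 2.1, 2.1, 3, 3, 3, 4.2, 4.2
The 2 values of 2.1 occupy positions 1–2 → average rank (1+2)/2 = 1.5.
The 3 values of 3 occupy positions 3–5 → average rank 4.
The 2 values of 4.2 occupy positions 6–7 → average rank (6+7)/2 = 6.5.

1.5, 4, 4, 6.5, 1.5, 4, 6.5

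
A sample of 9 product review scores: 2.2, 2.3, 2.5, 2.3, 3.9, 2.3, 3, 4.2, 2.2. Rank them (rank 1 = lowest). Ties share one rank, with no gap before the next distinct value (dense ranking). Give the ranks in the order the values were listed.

Sorted (ascending): 2.2, 2.2, 2.3, 2.3, 2.3, 2.5, 3, 3.9, 4.2
The 2 values of 2.2 share dense rank 1.
The 3 values of 2.3 share dense rank 2.
Remaining distinct values take the next consecutive integers.

1, 2, 3, 2, 5, 2, 4, 6, 1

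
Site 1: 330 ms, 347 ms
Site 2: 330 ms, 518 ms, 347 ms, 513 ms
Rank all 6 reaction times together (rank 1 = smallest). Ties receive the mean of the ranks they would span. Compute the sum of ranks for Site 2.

Sorted (ascending): 330, 330, 347, 347, 513, 518
The 2 values of 330 occupy positions 1–2 → average rank (1+2)/2 = 1.5.
The 2 values of 347 occupy positions 3–4 → average rank (3+4)/2 = 3.5.
Site 2 values → pooled ranks: 330→1.5, 518→6, 347→3.5, 513→5
Rank sum = 1.5 + 6 + 3.5 + 5 = 16

16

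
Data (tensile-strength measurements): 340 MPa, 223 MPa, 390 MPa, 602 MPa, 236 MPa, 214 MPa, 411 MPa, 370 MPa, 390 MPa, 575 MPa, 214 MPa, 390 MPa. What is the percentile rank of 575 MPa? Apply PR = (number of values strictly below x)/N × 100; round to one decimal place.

83.3

N = 12.
Strictly below 575: 10. Equal to 575: 1.
PR = 10/12 × 100 = 83.3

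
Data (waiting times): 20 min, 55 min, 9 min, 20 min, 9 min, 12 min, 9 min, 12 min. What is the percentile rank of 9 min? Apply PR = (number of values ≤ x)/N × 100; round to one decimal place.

N = 8.
Strictly below 9: 0. Equal to 9: 3.
PR = 3/8 × 100 = 37.5

37.5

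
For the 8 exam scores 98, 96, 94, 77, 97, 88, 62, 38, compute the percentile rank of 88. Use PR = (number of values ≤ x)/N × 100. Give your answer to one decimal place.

50.0

N = 8.
Strictly below 88: 3. Equal to 88: 1.
PR = 4/8 × 100 = 50.0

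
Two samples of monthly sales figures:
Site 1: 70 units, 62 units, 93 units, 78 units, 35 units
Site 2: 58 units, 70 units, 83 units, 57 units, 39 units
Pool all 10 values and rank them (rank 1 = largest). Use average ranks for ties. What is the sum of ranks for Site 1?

24.5

Sorted (descending): 93, 83, 78, 70, 70, 62, 58, 57, 39, 35
The 2 values of 70 occupy positions 4–5 → average rank (4+5)/2 = 4.5.
Site 1 values → pooled ranks: 70→4.5, 62→6, 93→1, 78→3, 35→10
Rank sum = 4.5 + 6 + 1 + 3 + 10 = 24.5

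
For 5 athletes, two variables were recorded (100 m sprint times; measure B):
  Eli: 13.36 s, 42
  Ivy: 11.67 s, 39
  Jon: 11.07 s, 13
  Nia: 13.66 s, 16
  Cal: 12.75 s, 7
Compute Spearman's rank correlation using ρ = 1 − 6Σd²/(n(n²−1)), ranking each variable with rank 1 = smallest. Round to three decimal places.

Ranks of variable 1: 4, 2, 1, 5, 3
Ranks of variable 2: 5, 4, 2, 3, 1
d = r₁ − r₂: -1, -2, -1, 2, 2
d²: 1, 4, 1, 4, 4; Σd² = 14
ρ = 1 − 6·14/(5·24) = 1 − 84/120 = 0.300

0.300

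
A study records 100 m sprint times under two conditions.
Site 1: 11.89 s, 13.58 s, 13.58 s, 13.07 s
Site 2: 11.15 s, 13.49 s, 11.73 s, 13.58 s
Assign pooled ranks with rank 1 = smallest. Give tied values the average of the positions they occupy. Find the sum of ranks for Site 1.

Sorted (ascending): 11.15, 11.73, 11.89, 13.07, 13.49, 13.58, 13.58, 13.58
The 3 values of 13.58 occupy positions 6–8 → average rank 7.
Site 1 values → pooled ranks: 11.89→3, 13.58→7, 13.58→7, 13.07→4
Rank sum = 3 + 7 + 7 + 4 = 21

21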